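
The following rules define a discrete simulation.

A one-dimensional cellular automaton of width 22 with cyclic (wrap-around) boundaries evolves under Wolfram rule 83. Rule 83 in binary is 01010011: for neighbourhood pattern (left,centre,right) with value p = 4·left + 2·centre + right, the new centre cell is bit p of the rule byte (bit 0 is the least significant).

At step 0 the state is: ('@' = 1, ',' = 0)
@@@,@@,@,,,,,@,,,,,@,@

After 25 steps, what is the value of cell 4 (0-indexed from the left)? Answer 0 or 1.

1

gen 0: @@@,@@,@,,,,,@,,,,,@,@
gen 1: ,,@,,@,,@@@@@,@@@@@,,,
gen 2: @@,@@,@@,,,,@,,,,,@@@@
gen 3: ,@,,@,,@@@@@,@@@@@,,,,
gen 4: @,@@,@@,,,,@,,,,,@@@@@
gen 5: @,,@,,@@@@@,@@@@@,,,,,
gen 6: ,@@,@@,,,,@,,,,,@@@@@@
gen 7: ,,@,,@@@@@,@@@@@,,,,,@
gen 8: @@,@@,,,,@,,,,,@@@@@@,
gen 9: ,@,,@@@@@,@@@@@,,,,,@,
gen 10: @,@@,,,,@,,,,,@@@@@@,@
gen 11: @,,@@@@@,@@@@@,,,,,@,,
gen 12: ,@@,,,,@,,,,,@@@@@@,@@
gen 13: ,,@@@@@,@@@@@,,,,,@,,@
gen 14: @@,,,,@,,,,,@@@@@@,@@,
gen 15: ,@@@@@,@@@@@,,,,,@,,@,
gen 16: @,,,,@,,,,,@@@@@@,@@,@
gen 17: @@@@@,@@@@@,,,,,@,,@,,
gen 18: ,,,,@,,,,,@@@@@@,@@,@@
gen 19: @@@@,@@@@@,,,,,@,,@,,@
gen 20: ,,,@,,,,,@@@@@@,@@,@@,
gen 21: @@@,@@@@@,,,,,@,,@,,@@
gen 22: ,,@,,,,,@@@@@@,@@,@@,,
gen 23: @@,@@@@@,,,,,@,,@,,@@@
gen 24: ,@,,,,,@@@@@@,@@,@@,,,
gen 25: @,@@@@@,,,,,@,,@,,@@@@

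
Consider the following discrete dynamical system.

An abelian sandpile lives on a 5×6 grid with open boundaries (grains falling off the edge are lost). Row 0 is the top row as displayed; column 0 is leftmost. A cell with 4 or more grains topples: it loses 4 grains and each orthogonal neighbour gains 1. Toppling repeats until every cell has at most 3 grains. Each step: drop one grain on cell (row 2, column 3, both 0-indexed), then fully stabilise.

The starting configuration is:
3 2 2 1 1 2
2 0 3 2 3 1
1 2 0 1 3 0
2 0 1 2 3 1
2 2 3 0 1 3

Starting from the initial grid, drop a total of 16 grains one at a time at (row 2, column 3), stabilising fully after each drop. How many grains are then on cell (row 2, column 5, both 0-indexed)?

t=0: 3 2 2 1 1 2
2 0 3 2 3 1
1 2 0 1 3 0
2 0 1 2 3 1
2 2 3 0 1 3
t=1: 3 2 2 1 1 2
2 0 3 2 3 1
1 2 0 2 3 0
2 0 1 2 3 1
2 2 3 0 1 3
t=2: 3 2 2 1 1 2
2 0 3 2 3 1
1 2 0 3 3 0
2 0 1 2 3 1
2 2 3 0 1 3
t=3: 3 2 3 2 2 2
2 1 0 1 1 2
1 2 2 3 2 1
2 0 2 0 1 2
2 2 3 1 2 3
t=4: 3 2 3 2 2 2
2 1 0 2 1 2
1 2 3 0 3 1
2 0 2 1 1 2
2 2 3 1 2 3
t=5: 3 2 3 2 2 2
2 1 0 2 1 2
1 2 3 1 3 1
2 0 2 1 1 2
2 2 3 1 2 3
t=6: 3 2 3 2 2 2
2 1 0 2 1 2
1 2 3 2 3 1
2 0 2 1 1 2
2 2 3 1 2 3
t=7: 3 2 3 2 2 2
2 1 0 2 1 2
1 2 3 3 3 1
2 0 2 1 1 2
2 2 3 1 2 3
t=8: 3 2 3 2 2 2
2 1 1 3 2 2
1 3 0 2 0 2
2 0 3 2 2 2
2 2 3 1 2 3
t=9: 3 2 3 2 2 2
2 1 1 3 2 2
1 3 0 3 0 2
2 0 3 2 2 2
2 2 3 1 2 3
t=10: 3 2 3 3 2 2
2 1 2 0 3 2
1 3 1 1 1 2
2 0 3 3 2 2
2 2 3 1 2 3
t=11: 3 2 3 3 2 2
2 1 2 0 3 2
1 3 1 2 1 2
2 0 3 3 2 2
2 2 3 1 2 3
t=12: 3 2 3 3 2 2
2 1 2 0 3 2
1 3 1 3 1 2
2 0 3 3 2 2
2 2 3 1 2 3
t=13: 3 2 3 3 2 2
2 1 2 1 3 2
1 3 3 1 2 2
2 1 1 1 3 2
2 3 0 3 2 3
t=14: 3 2 3 3 2 2
2 1 2 1 3 2
1 3 3 2 2 2
2 1 1 1 3 2
2 3 0 3 2 3
t=15: 3 2 3 3 2 2
2 1 2 1 3 2
1 3 3 3 2 2
2 1 1 1 3 2
2 3 0 3 2 3
t=16: 3 2 3 3 2 2
2 2 3 2 3 2
2 0 1 1 3 2
2 2 2 2 3 2
2 3 0 3 2 3

2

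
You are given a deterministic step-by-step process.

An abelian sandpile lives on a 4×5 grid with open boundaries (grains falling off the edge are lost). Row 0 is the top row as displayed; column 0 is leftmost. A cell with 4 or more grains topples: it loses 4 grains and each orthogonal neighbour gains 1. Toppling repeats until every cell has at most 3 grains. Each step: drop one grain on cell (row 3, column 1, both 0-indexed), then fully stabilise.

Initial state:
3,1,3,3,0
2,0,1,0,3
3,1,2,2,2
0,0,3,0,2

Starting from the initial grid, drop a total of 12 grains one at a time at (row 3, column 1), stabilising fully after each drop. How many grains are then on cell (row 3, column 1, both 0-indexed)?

3

[0] 3,1,3,3,0
2,0,1,0,3
3,1,2,2,2
0,0,3,0,2
[1] 3,1,3,3,0
2,0,1,0,3
3,1,2,2,2
0,1,3,0,2
[2] 3,1,3,3,0
2,0,1,0,3
3,1,2,2,2
0,2,3,0,2
[3] 3,1,3,3,0
2,0,1,0,3
3,1,2,2,2
0,3,3,0,2
[4] 3,1,3,3,0
2,0,1,0,3
3,2,3,2,2
1,1,0,1,2
[5] 3,1,3,3,0
2,0,1,0,3
3,2,3,2,2
1,2,0,1,2
[6] 3,1,3,3,0
2,0,1,0,3
3,2,3,2,2
1,3,0,1,2
[7] 3,1,3,3,0
2,0,1,0,3
3,3,3,2,2
2,0,1,1,2
[8] 3,1,3,3,0
2,0,1,0,3
3,3,3,2,2
2,1,1,1,2
[9] 3,1,3,3,0
2,0,1,0,3
3,3,3,2,2
2,2,1,1,2
[10] 3,1,3,3,0
2,0,1,0,3
3,3,3,2,2
2,3,1,1,2
[11] 3,1,3,3,0
3,1,2,0,3
1,2,0,3,2
0,2,3,1,2
[12] 3,1,3,3,0
3,1,2,0,3
1,2,0,3,2
0,3,3,1,2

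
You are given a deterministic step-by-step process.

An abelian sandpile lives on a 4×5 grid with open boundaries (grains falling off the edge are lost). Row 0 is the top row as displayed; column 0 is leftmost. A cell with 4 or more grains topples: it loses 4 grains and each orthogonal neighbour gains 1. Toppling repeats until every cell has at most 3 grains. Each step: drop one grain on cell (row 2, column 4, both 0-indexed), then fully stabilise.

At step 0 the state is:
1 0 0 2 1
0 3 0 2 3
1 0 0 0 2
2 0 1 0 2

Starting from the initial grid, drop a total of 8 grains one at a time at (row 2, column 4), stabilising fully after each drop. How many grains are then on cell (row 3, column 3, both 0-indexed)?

gen 0: 1 0 0 2 1
0 3 0 2 3
1 0 0 0 2
2 0 1 0 2
gen 1: 1 0 0 2 1
0 3 0 2 3
1 0 0 0 3
2 0 1 0 2
gen 2: 1 0 0 2 2
0 3 0 3 0
1 0 0 1 1
2 0 1 0 3
gen 3: 1 0 0 2 2
0 3 0 3 0
1 0 0 1 2
2 0 1 0 3
gen 4: 1 0 0 2 2
0 3 0 3 0
1 0 0 1 3
2 0 1 0 3
gen 5: 1 0 0 2 2
0 3 0 3 1
1 0 0 2 1
2 0 1 1 0
gen 6: 1 0 0 2 2
0 3 0 3 1
1 0 0 2 2
2 0 1 1 0
gen 7: 1 0 0 2 2
0 3 0 3 1
1 0 0 2 3
2 0 1 1 0
gen 8: 1 0 0 2 2
0 3 0 3 2
1 0 0 3 0
2 0 1 1 1

1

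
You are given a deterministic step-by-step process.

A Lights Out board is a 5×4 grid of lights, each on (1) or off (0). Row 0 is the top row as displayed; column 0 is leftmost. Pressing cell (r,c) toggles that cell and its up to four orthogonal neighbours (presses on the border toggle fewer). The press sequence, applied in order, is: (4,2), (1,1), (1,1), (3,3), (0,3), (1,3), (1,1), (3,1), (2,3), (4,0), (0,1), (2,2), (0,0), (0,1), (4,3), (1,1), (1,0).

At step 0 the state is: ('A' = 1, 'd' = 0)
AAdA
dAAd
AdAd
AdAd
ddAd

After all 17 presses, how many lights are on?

k=0  AAdA
dAAd
AdAd
AdAd
ddAd
k=1  AAdA
dAAd
AdAd
Addd
dAdA
k=2  AddA
Addd
AAAd
Addd
dAdA
k=3  AAdA
dAAd
AdAd
Addd
dAdA
k=4  AAdA
dAAd
AdAA
AdAA
dAdd
k=5  AAAd
dAAA
AdAA
AdAA
dAdd
k=6  AAAA
dAdd
AdAd
AdAA
dAdd
k=7  AdAA
AdAd
AAAd
AdAA
dAdd
k=8  AdAA
AdAd
AdAd
dAdA
dddd
k=9  AdAA
AdAA
AddA
dAdd
dddd
k=10  AdAA
AdAA
AddA
AAdd
AAdd
k=11  dAdA
AAAA
AddA
AAdd
AAdd
k=12  dAdA
AAdA
AAAd
AAAd
AAdd
k=13  AddA
dAdA
AAAd
AAAd
AAdd
k=14  dAAA
dddA
AAAd
AAAd
AAdd
k=15  dAAA
dddA
AAAd
AAAA
AAAA
k=16  ddAA
AAAA
AdAd
AAAA
AAAA
k=17  AdAA
ddAA
ddAd
AAAA
AAAA

14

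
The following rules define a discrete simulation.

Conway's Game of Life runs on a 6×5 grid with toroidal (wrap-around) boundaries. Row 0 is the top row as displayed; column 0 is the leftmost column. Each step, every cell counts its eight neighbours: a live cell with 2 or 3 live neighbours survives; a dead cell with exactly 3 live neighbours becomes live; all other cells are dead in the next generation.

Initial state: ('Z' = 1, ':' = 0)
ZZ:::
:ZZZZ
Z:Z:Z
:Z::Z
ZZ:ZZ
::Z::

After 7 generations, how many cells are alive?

8

gen 0: ZZ:::
:ZZZZ
Z:Z:Z
:Z::Z
ZZ:ZZ
::Z::
gen 1: Z:::Z
:::::
:::::
:::::
:Z:ZZ
::ZZ:
gen 2: :::ZZ
:::::
:::::
:::::
:::ZZ
:ZZ::
gen 3: ::ZZ:
:::::
:::::
:::::
::ZZ:
Z:Z::
gen 4: :ZZZ:
:::::
:::::
:::::
:ZZZ:
::::Z
gen 5: ::ZZ:
::Z::
:::::
::Z::
::ZZ:
Z:::Z
gen 6: :ZZZZ
::ZZ:
:::::
::ZZ:
:ZZZZ
:Z::Z
gen 7: :Z::Z
:Z::Z
:::::
:Z::Z
:Z::Z
:::::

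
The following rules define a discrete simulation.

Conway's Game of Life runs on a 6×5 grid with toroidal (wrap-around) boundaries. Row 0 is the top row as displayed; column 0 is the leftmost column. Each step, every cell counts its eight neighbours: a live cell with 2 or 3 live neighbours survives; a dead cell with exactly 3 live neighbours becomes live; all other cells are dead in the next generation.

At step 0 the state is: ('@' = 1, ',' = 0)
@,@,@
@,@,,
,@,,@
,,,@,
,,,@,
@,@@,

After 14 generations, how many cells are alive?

[0] @,@,@
@,@,,
,@,,@
,,,@,
,,,@,
@,@@,
[1] @,@,,
,,@,,
@@@@@
,,@@@
,,,@,
@,@,,
[2] ,,@@,
,,,,,
@,,,,
,,,,,
,@,,,
,,@@@
[3] ,,@,@
,,,,,
,,,,,
,,,,,
,,@@,
,@,,@
[4] @,,@,
,,,,,
,,,,,
,,,,,
,,@@,
@@,,@
[5] @@,,,
,,,,,
,,,,,
,,,,,
@@@@@
@@,,,
[6] @@,,,
,,,,,
,,,,,
@@@@@
,,@@@
,,,@,
[7] ,,,,,
,,,,,
@@@@@
@@,,,
,,,,,
@@,@,
[8] ,,,,,
@@@@@
,,@@@
,,,@,
,,@,@
,,,,,
[9] @@@@@
@@,,,
,,,,,
,,,,,
,,,@,
,,,,,
[10] ,,@@@
,,,@,
,,,,,
,,,,,
,,,,,
@@,,,
[11] @@@@@
,,@@@
,,,,,
,,,,,
,,,,,
@@@@@
[12] ,,,,,
,,,,,
,,,@,
,,,,,
@@@@@
,,,,,
[13] ,,,,,
,,,,,
,,,,,
@@,,,
@@@@@
@@@@@
[14] @@@@@
,,,,,
,,,,,
,,,@,
,,,,,
,,,,,

6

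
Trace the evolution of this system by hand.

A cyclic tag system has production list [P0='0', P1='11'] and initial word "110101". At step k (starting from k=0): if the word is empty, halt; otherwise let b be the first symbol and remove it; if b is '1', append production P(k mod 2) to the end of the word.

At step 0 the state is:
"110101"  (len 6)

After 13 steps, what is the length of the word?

9

0) "110101"  (len 6)
1) "101010"  (len 6)
2) "0101011"  (len 7)
3) "101011"  (len 6)
4) "0101111"  (len 7)
5) "101111"  (len 6)
6) "0111111"  (len 7)
7) "111111"  (len 6)
8) "1111111"  (len 7)
9) "1111110"  (len 7)
10) "11111011"  (len 8)
11) "11110110"  (len 8)
12) "111011011"  (len 9)
13) "110110110"  (len 9)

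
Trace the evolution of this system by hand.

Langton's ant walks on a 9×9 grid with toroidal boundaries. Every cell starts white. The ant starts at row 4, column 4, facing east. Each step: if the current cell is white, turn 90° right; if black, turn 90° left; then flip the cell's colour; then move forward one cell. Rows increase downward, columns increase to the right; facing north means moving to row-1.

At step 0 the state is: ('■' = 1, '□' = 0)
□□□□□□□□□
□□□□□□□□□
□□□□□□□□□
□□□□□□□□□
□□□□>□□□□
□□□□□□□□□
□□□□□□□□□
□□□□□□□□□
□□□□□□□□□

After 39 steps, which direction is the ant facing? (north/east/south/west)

south

0) □□□□□□□□□
□□□□□□□□□
□□□□□□□□□
□□□□□□□□□
□□□□>□□□□
□□□□□□□□□
□□□□□□□□□
□□□□□□□□□
□□□□□□□□□
1) □□□□□□□□□
□□□□□□□□□
□□□□□□□□□
□□□□□□□□□
□□□□■□□□□
□□□□v□□□□
□□□□□□□□□
□□□□□□□□□
□□□□□□□□□
2) □□□□□□□□□
□□□□□□□□□
□□□□□□□□□
□□□□□□□□□
□□□□■□□□□
□□□<■□□□□
□□□□□□□□□
□□□□□□□□□
□□□□□□□□□
3) □□□□□□□□□
□□□□□□□□□
□□□□□□□□□
□□□□□□□□□
□□□^■□□□□
□□□■■□□□□
□□□□□□□□□
□□□□□□□□□
□□□□□□□□□
4) □□□□□□□□□
□□□□□□□□□
□□□□□□□□□
□□□□□□□□□
□□□■>□□□□
□□□■■□□□□
□□□□□□□□□
□□□□□□□□□
□□□□□□□□□
5) □□□□□□□□□
□□□□□□□□□
□□□□□□□□□
□□□□^□□□□
□□□■□□□□□
□□□■■□□□□
□□□□□□□□□
□□□□□□□□□
□□□□□□□□□
6) □□□□□□□□□
□□□□□□□□□
□□□□□□□□□
□□□□■>□□□
□□□■□□□□□
□□□■■□□□□
□□□□□□□□□
□□□□□□□□□
□□□□□□□□□
7) □□□□□□□□□
□□□□□□□□□
□□□□□□□□□
□□□□■■□□□
□□□■□v□□□
□□□■■□□□□
□□□□□□□□□
□□□□□□□□□
□□□□□□□□□
8) □□□□□□□□□
□□□□□□□□□
□□□□□□□□□
□□□□■■□□□
□□□■<■□□□
□□□■■□□□□
□□□□□□□□□
□□□□□□□□□
□□□□□□□□□
9) □□□□□□□□□
□□□□□□□□□
□□□□□□□□□
□□□□^■□□□
□□□■■■□□□
□□□■■□□□□
□□□□□□□□□
□□□□□□□□□
□□□□□□□□□
10) □□□□□□□□□
□□□□□□□□□
□□□□□□□□□
□□□<□■□□□
□□□■■■□□□
□□□■■□□□□
□□□□□□□□□
□□□□□□□□□
□□□□□□□□□
11) □□□□□□□□□
□□□□□□□□□
□□□^□□□□□
□□□■□■□□□
□□□■■■□□□
□□□■■□□□□
□□□□□□□□□
□□□□□□□□□
□□□□□□□□□
12) □□□□□□□□□
□□□□□□□□□
□□□■>□□□□
□□□■□■□□□
□□□■■■□□□
□□□■■□□□□
□□□□□□□□□
□□□□□□□□□
□□□□□□□□□
13) □□□□□□□□□
□□□□□□□□□
□□□■■□□□□
□□□■v■□□□
□□□■■■□□□
□□□■■□□□□
□□□□□□□□□
□□□□□□□□□
□□□□□□□□□
14) □□□□□□□□□
□□□□□□□□□
□□□■■□□□□
□□□<■■□□□
□□□■■■□□□
□□□■■□□□□
□□□□□□□□□
□□□□□□□□□
□□□□□□□□□
15) □□□□□□□□□
□□□□□□□□□
□□□■■□□□□
□□□□■■□□□
□□□v■■□□□
□□□■■□□□□
□□□□□□□□□
□□□□□□□□□
□□□□□□□□□
16) □□□□□□□□□
□□□□□□□□□
□□□■■□□□□
□□□□■■□□□
□□□□>■□□□
□□□■■□□□□
□□□□□□□□□
□□□□□□□□□
□□□□□□□□□
17) □□□□□□□□□
□□□□□□□□□
□□□■■□□□□
□□□□^■□□□
□□□□□■□□□
□□□■■□□□□
□□□□□□□□□
□□□□□□□□□
□□□□□□□□□
18) □□□□□□□□□
□□□□□□□□□
□□□■■□□□□
□□□<□■□□□
□□□□□■□□□
□□□■■□□□□
□□□□□□□□□
□□□□□□□□□
□□□□□□□□□
19) □□□□□□□□□
□□□□□□□□□
□□□^■□□□□
□□□■□■□□□
□□□□□■□□□
□□□■■□□□□
□□□□□□□□□
□□□□□□□□□
□□□□□□□□□
20) □□□□□□□□□
□□□□□□□□□
□□<□■□□□□
□□□■□■□□□
□□□□□■□□□
□□□■■□□□□
□□□□□□□□□
□□□□□□□□□
□□□□□□□□□
21) □□□□□□□□□
□□^□□□□□□
□□■□■□□□□
□□□■□■□□□
□□□□□■□□□
□□□■■□□□□
□□□□□□□□□
□□□□□□□□□
□□□□□□□□□
22) □□□□□□□□□
□□■>□□□□□
□□■□■□□□□
□□□■□■□□□
□□□□□■□□□
□□□■■□□□□
□□□□□□□□□
□□□□□□□□□
□□□□□□□□□
23) □□□□□□□□□
□□■■□□□□□
□□■v■□□□□
□□□■□■□□□
□□□□□■□□□
□□□■■□□□□
□□□□□□□□□
□□□□□□□□□
□□□□□□□□□
24) □□□□□□□□□
□□■■□□□□□
□□<■■□□□□
□□□■□■□□□
□□□□□■□□□
□□□■■□□□□
□□□□□□□□□
□□□□□□□□□
□□□□□□□□□
25) □□□□□□□□□
□□■■□□□□□
□□□■■□□□□
□□v■□■□□□
□□□□□■□□□
□□□■■□□□□
□□□□□□□□□
□□□□□□□□□
□□□□□□□□□
26) □□□□□□□□□
□□■■□□□□□
□□□■■□□□□
□<■■□■□□□
□□□□□■□□□
□□□■■□□□□
□□□□□□□□□
□□□□□□□□□
□□□□□□□□□
27) □□□□□□□□□
□□■■□□□□□
□^□■■□□□□
□■■■□■□□□
□□□□□■□□□
□□□■■□□□□
□□□□□□□□□
□□□□□□□□□
□□□□□□□□□
28) □□□□□□□□□
□□■■□□□□□
□■>■■□□□□
□■■■□■□□□
□□□□□■□□□
□□□■■□□□□
□□□□□□□□□
□□□□□□□□□
□□□□□□□□□
29) □□□□□□□□□
□□■■□□□□□
□■■■■□□□□
□■v■□■□□□
□□□□□■□□□
□□□■■□□□□
□□□□□□□□□
□□□□□□□□□
□□□□□□□□□
30) □□□□□□□□□
□□■■□□□□□
□■■■■□□□□
□■□>□■□□□
□□□□□■□□□
□□□■■□□□□
□□□□□□□□□
□□□□□□□□□
□□□□□□□□□
31) □□□□□□□□□
□□■■□□□□□
□■■^■□□□□
□■□□□■□□□
□□□□□■□□□
□□□■■□□□□
□□□□□□□□□
□□□□□□□□□
□□□□□□□□□
32) □□□□□□□□□
□□■■□□□□□
□■<□■□□□□
□■□□□■□□□
□□□□□■□□□
□□□■■□□□□
□□□□□□□□□
□□□□□□□□□
□□□□□□□□□
33) □□□□□□□□□
□□■■□□□□□
□■□□■□□□□
□■v□□■□□□
□□□□□■□□□
□□□■■□□□□
□□□□□□□□□
□□□□□□□□□
□□□□□□□□□
34) □□□□□□□□□
□□■■□□□□□
□■□□■□□□□
□<■□□■□□□
□□□□□■□□□
□□□■■□□□□
□□□□□□□□□
□□□□□□□□□
□□□□□□□□□
35) □□□□□□□□□
□□■■□□□□□
□■□□■□□□□
□□■□□■□□□
□v□□□■□□□
□□□■■□□□□
□□□□□□□□□
□□□□□□□□□
□□□□□□□□□
36) □□□□□□□□□
□□■■□□□□□
□■□□■□□□□
□□■□□■□□□
<■□□□■□□□
□□□■■□□□□
□□□□□□□□□
□□□□□□□□□
□□□□□□□□□
37) □□□□□□□□□
□□■■□□□□□
□■□□■□□□□
^□■□□■□□□
■■□□□■□□□
□□□■■□□□□
□□□□□□□□□
□□□□□□□□□
□□□□□□□□□
38) □□□□□□□□□
□□■■□□□□□
□■□□■□□□□
■>■□□■□□□
■■□□□■□□□
□□□■■□□□□
□□□□□□□□□
□□□□□□□□□
□□□□□□□□□
39) □□□□□□□□□
□□■■□□□□□
□■□□■□□□□
■■■□□■□□□
■v□□□■□□□
□□□■■□□□□
□□□□□□□□□
□□□□□□□□□
□□□□□□□□□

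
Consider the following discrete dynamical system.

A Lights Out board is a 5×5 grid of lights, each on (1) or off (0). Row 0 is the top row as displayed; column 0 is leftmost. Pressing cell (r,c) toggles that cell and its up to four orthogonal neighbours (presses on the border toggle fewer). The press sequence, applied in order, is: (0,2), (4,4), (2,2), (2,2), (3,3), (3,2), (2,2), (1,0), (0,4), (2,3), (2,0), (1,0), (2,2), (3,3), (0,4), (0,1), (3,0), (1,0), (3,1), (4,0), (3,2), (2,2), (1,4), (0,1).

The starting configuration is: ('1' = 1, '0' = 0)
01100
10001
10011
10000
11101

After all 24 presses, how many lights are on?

15

step 0: 01100
10001
10011
10000
11101
step 1: 00010
10101
10011
10000
11101
step 2: 00010
10101
10011
10001
11110
step 3: 00010
10001
11101
10101
11110
step 4: 00010
10101
10011
10001
11110
step 5: 00010
10101
10001
10110
11100
step 6: 00010
10101
10101
11000
11000
step 7: 00010
10001
11011
11100
11000
step 8: 10010
01001
01011
11100
11000
step 9: 10001
01000
01011
11100
11000
step 10: 10001
01010
01100
11110
11000
step 11: 10001
11010
10100
01110
11000
step 12: 00001
00010
00100
01110
11000
step 13: 00001
00110
01010
01010
11000
step 14: 00001
00110
01000
01101
11010
step 15: 00010
00111
01000
01101
11010
step 16: 11110
01111
01000
01101
11010
step 17: 11110
01111
11000
10101
01010
step 18: 01110
10111
01000
10101
01010
step 19: 01110
10111
00000
01001
00010
step 20: 01110
10111
00000
11001
11010
step 21: 01110
10111
00100
10111
11110
step 22: 01110
10011
01010
10011
11110
step 23: 01111
10000
01011
10011
11110
step 24: 10011
11000
01011
10011
11110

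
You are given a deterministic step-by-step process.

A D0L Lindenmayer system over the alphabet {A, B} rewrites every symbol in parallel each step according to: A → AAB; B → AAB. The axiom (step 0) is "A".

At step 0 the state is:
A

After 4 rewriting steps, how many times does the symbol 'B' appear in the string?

27

t=0: A
t=1: AAB
t=2: AABAABAAB
t=3: AABAABAABAABAABAABAABAABAAB
t=4: AABAABAABAABAABAABAABAABAABAABAABAABAABAABAABAABAABAABAABAABAABAABAABAABAABAABAAB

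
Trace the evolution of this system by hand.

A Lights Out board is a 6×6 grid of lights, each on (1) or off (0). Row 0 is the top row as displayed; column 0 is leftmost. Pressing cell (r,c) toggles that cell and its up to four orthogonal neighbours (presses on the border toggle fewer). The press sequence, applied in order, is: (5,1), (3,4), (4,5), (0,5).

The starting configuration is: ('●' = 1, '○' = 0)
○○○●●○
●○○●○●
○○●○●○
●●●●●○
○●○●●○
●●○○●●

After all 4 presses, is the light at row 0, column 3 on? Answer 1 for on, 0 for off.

1

t=0: ○○○●●○
●○○●○●
○○●○●○
●●●●●○
○●○●●○
●●○○●●
t=1: ○○○●●○
●○○●○●
○○●○●○
●●●●●○
○○○●●○
○○●○●●
t=2: ○○○●●○
●○○●○●
○○●○○○
●●●○○●
○○○●○○
○○●○●●
t=3: ○○○●●○
●○○●○●
○○●○○○
●●●○○○
○○○●●●
○○●○●○
t=4: ○○○●○●
●○○●○○
○○●○○○
●●●○○○
○○○●●●
○○●○●○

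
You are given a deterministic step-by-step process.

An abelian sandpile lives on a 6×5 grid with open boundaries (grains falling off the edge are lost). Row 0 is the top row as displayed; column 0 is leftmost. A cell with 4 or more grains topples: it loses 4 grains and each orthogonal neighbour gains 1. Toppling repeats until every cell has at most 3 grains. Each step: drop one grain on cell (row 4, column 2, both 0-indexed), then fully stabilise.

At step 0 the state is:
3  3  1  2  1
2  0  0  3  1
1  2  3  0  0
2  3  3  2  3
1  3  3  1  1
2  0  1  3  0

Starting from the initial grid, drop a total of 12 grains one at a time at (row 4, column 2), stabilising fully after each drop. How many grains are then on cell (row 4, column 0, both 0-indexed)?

0) 3  3  1  2  1
2  0  0  3  1
1  2  3  0  0
2  3  3  2  3
1  3  3  1  1
2  0  1  3  0
1) 3  3  1  2  1
2  1  1  3  1
2  0  1  1  0
3  2  2  3  3
2  1  2  2  1
2  1  2  3  0
2) 3  3  1  2  1
2  1  1  3  1
2  0  1  1  0
3  2  2  3  3
2  1  3  2  1
2  1  2  3  0
3) 3  3  1  2  1
2  1  1  3  1
2  0  1  1  0
3  2  3  3  3
2  2  0  3  1
2  1  3  3  0
4) 3  3  1  2  1
2  1  1  3  1
2  0  1  1  0
3  2  3  3  3
2  2  1  3  1
2  1  3  3  0
5) 3  3  1  2  1
2  1  1  3  1
2  0  1  1  0
3  2  3  3  3
2  2  2  3  1
2  1  3  3  0
6) 3  3  1  2  1
2  1  1  3  1
2  0  1  1  0
3  2  3  3  3
2  2  3  3  1
2  1  3  3  0
7) 3  3  1  2  1
2  1  1  3  1
2  0  2  2  1
3  3  1  2  0
2  3  3  2  3
2  2  1  1  1
8) 3  3  1  2  1
2  1  1  3  1
3  1  2  2  1
1  1  3  2  0
0  2  1  3  3
3  3  2  1  1
9) 3  3  1  2  1
2  1  1  3  1
3  1  2  2  1
1  1  3  2  0
0  2  2  3  3
3  3  2  1  1
10) 3  3  1  2  1
2  1  1  3  1
3  1  2  2  1
1  1  3  2  0
0  2  3  3  3
3  3  2  1  1
11) 3  3  1  2  1
2  1  1  3  1
3  1  3  3  1
1  2  1  0  2
0  3  2  2  0
3  3  3  2  2
12) 3  3  1  2  1
2  1  1  3  1
3  1  3  3  1
1  2  1  0  2
0  3  3  2  0
3  3  3  2  2

0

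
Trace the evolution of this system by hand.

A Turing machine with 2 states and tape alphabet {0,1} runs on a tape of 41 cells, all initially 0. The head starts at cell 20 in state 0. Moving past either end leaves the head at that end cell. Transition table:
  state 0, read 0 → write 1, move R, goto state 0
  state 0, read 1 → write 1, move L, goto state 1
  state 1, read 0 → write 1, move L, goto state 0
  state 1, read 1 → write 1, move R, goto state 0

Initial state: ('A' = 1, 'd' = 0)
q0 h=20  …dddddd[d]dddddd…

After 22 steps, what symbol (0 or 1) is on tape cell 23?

1

0) q0 h=20  …dddddd[d]dddddd…
1) q0 h=21  …dddddA[d]dddddd…
2) q0 h=22  …ddddAA[d]dddddd…
3) q0 h=23  …dddAAA[d]dddddd…
4) q0 h=24  …ddAAAA[d]dddddd…
5) q0 h=25  …dAAAAA[d]dddddd…
6) q0 h=26  …AAAAAA[d]dddddd…
7) q0 h=27  …AAAAAA[d]dddddd…
8) q0 h=28  …AAAAAA[d]dddddd…
9) q0 h=29  …AAAAAA[d]dddddd…
10) q0 h=30  …AAAAAA[d]dddddd…
11) q0 h=31  …AAAAAA[d]dddddd…
12) q0 h=32  …AAAAAA[d]dddddd…
13) q0 h=33  …AAAAAA[d]dddddd…
14) q0 h=34  …AAAAAA[d]dddddd|
15) q0 h=35  …AAAAAA[d]ddddd|
16) q0 h=36  …AAAAAA[d]dddd|
17) q0 h=37  …AAAAAA[d]ddd|
18) q0 h=38  …AAAAAA[d]dd|
19) q0 h=39  …AAAAAA[d]d|
20) q0 h=40  …AAAAAA[d]|
21) q0 h=40  …AAAAAA[A]|
22) q1 h=39  …AAAAAA[A]A|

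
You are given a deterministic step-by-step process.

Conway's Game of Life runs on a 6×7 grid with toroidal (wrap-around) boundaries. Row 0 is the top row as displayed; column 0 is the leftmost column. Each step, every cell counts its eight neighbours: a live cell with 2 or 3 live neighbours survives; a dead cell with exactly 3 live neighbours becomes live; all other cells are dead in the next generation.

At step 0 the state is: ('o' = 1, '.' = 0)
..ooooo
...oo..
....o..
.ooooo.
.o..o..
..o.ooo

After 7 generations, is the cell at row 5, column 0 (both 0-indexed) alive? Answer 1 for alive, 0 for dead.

1

t=0: ..ooooo
...oo..
....o..
.ooooo.
.o..o..
..o.ooo
t=1: ..o...o
..o....
.......
.oo..o.
oo....o
ooo...o
t=2: ..oo..o
.......
.oo....
.oo...o
.....o.
..o..o.
t=3: ..oo...
.o.o...
ooo....
ooo....
.oo..oo
..ooooo
t=4: .o...o.
o..o...
...o...
...o...
.......
o.....o
t=5: .o.....
..o.o..
..ooo..
.......
.......
o.....o
t=6: oo.....
.oo.o..
..o.o..
...o...
.......
o......
t=7: o.o....
o.o....
.oo.o..
...o...
.......
oo.....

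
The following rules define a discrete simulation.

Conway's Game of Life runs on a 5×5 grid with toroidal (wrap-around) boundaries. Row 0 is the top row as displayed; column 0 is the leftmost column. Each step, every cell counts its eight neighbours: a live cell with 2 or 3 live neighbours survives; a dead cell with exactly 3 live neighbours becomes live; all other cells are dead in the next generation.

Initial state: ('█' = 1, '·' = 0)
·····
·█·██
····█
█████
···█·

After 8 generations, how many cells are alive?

4

[0] ·····
·█·██
····█
█████
···█·
[1] ··███
█··██
·····
███··
██·█·
[2] ·····
█·█··
··██·
█·█·█
·····
[3] ·····
·███·
█·█··
·██·█
·····
[4] ··█··
·███·
█···█
████·
·····
[5] ·███·
█████
·····
████·
···█·
[6] ·····
█···█
·····
·████
█····
[7] █···█
·····
·██··
█████
█████
[8] ··█··
██···
····█
·····
·····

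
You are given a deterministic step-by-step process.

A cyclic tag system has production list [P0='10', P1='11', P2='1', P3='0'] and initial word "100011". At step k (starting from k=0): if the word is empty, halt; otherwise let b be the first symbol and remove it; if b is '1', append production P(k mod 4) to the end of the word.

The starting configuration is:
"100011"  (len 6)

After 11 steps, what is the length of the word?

5

step 0: "100011"  (len 6)
step 1: "0001110"  (len 7)
step 2: "001110"  (len 6)
step 3: "01110"  (len 5)
step 4: "1110"  (len 4)
step 5: "11010"  (len 5)
step 6: "101011"  (len 6)
step 7: "010111"  (len 6)
step 8: "10111"  (len 5)
step 9: "011110"  (len 6)
step 10: "11110"  (len 5)
step 11: "11101"  (len 5)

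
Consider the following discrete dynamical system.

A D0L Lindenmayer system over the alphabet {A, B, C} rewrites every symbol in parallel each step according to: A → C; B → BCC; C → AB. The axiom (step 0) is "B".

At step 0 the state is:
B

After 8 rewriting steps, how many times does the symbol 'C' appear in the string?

gen 0: B
gen 1: BCC
gen 2: BCCABAB
gen 3: BCCABABCBCCCBCC
gen 4: BCCABABCBCCCBCCABBCCABABABBCCABAB
gen 5: BCCABABCBCCCBCCABBCCABABABBCCABABCBCCBCCABABCBCCCBCCCBCCBCCABABCBCCCBCC
gen 6: BCCABABCBCCCBCCABBCCABABABBCCABABCBCCBCCABABCBCCCBCCCBCCBC…BCCABABABBCCABABABBCCABABBCCABABCBCCCBCCABBCCABABABBCCABAB  (len 155)
gen 7: BCCABABCBCCCBCCABBCCABABABBCCABABCBCCBCCABABCBCCCBCCCBCCBC…CCABBCCABABABBCCABABCBCCBCCABABCBCCCBCCCBCCBCCABABCBCCCBCC  (len 335)
gen 8: BCCABABCBCCCBCCABBCCABABABBCCABABCBCCBCCABABCBCCCBCCCBCCBC…BCCABABABBCCABABABBCCABABBCCABABCBCCCBCCABBCCABABABBCCABAB  (len 729)

304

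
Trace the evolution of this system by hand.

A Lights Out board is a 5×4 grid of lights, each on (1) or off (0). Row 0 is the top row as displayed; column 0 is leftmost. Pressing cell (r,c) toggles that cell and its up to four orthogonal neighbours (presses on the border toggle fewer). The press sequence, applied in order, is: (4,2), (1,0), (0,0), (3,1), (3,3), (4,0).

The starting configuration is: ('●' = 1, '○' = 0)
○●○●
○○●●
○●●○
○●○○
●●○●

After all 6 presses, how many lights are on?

step 0: ○●○●
○○●●
○●●○
○●○○
●●○●
step 1: ○●○●
○○●●
○●●○
○●●○
●○●○
step 2: ●●○●
●●●●
●●●○
○●●○
●○●○
step 3: ○○○●
○●●●
●●●○
○●●○
●○●○
step 4: ○○○●
○●●●
●○●○
●○○○
●●●○
step 5: ○○○●
○●●●
●○●●
●○●●
●●●●
step 6: ○○○●
○●●●
●○●●
○○●●
○○●●

11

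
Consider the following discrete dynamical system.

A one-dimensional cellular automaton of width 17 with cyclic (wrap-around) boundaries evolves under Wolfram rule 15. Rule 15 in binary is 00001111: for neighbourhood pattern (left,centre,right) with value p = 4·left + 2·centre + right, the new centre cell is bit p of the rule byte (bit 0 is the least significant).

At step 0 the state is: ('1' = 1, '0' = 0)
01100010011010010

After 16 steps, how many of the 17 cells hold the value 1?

7

step 0: 01100010011010010
step 1: 11001110110010110
step 2: 10011000100110100
step 3: 10110011101100101
step 4: 00100110001001101
step 5: 01101100111011001
step 6: 01001001100010011
step 7: 01011011001110110
step 8: 11010010011000100
step 9: 10010110110011101
step 10: 00110100100110001
step 11: 01100101101100111
step 12: 01001101001001100
step 13: 11011001011011001
step 14: 00010011010010011
step 15: 01110110010110110
step 16: 11000100110100100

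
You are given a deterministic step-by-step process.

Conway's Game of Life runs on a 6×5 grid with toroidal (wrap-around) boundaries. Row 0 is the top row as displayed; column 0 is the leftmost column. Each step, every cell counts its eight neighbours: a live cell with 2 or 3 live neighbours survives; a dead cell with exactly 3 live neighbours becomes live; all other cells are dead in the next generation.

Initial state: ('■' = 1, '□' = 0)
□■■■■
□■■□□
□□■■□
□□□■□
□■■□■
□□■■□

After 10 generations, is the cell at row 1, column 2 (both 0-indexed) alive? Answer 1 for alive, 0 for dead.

0

[0] □■■■■
□■■□□
□□■■□
□□□■□
□■■□■
□□■■□
[1] ■□□□■
■□□□■
□■□■□
□■□□■
□■□□■
□□□□□
[2] ■□□□■
□■□■□
□■■■□
□■□■■
□□□□□
□□□□■
[3] ■□□■■
□■□■□
□■□□□
■■□■■
■□□■■
■□□□■
[4] □■■■□
□■□■□
□■□■□
□■□■□
□□■□□
□■□□□
[5] ■■□■□
■■□■■
■■□■■
□■□■□
□■■□□
□■□■□
[6] □□□■□
□□□□□
□□□□□
□□□■□
■■□■□
□□□■■
[7] □□□■■
□□□□□
□□□□□
□□■□■
■□□■□
■□□■□
[8] □□□■■
□□□□□
□□□□□
□□□■■
■■■■□
■□■■□
[9] □□■■■
□□□□□
□□□□□
■■□■■
■□□□□
■□□□□
[10] □□□■■
□□□■□
■□□□■
■■□□■
□□□□□
■■□■□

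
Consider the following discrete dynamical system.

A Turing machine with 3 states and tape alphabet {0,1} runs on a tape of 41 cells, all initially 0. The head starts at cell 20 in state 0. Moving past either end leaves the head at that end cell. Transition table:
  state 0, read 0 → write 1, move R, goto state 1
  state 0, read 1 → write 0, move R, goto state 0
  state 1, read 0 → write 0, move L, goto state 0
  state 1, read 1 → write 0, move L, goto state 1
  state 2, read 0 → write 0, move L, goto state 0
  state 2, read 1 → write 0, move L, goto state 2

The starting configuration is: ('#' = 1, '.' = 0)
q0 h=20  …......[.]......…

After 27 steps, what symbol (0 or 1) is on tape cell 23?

0

gen 0: q0 h=20  …......[.]......…
gen 1: q1 h=21  ….....#[.]......…
gen 2: q0 h=20  …......[#]......…
gen 3: q0 h=21  …......[.]......…
gen 4: q1 h=22  ….....#[.]......…
gen 5: q0 h=21  …......[#]......…
gen 6: q0 h=22  …......[.]......…
gen 7: q1 h=23  ….....#[.]......…
gen 8: q0 h=22  …......[#]......…
gen 9: q0 h=23  …......[.]......…
gen 10: q1 h=24  ….....#[.]......…
gen 11: q0 h=23  …......[#]......…
gen 12: q0 h=24  …......[.]......…
gen 13: q1 h=25  ….....#[.]......…
gen 14: q0 h=24  …......[#]......…
gen 15: q0 h=25  …......[.]......…
gen 16: q1 h=26  ….....#[.]......…
gen 17: q0 h=25  …......[#]......…
gen 18: q0 h=26  …......[.]......…
gen 19: q1 h=27  ….....#[.]......…
gen 20: q0 h=26  …......[#]......…
gen 21: q0 h=27  …......[.]......…
gen 22: q1 h=28  ….....#[.]......…
gen 23: q0 h=27  …......[#]......…
gen 24: q0 h=28  …......[.]......…
gen 25: q1 h=29  ….....#[.]......…
gen 26: q0 h=28  …......[#]......…
gen 27: q0 h=29  …......[.]......…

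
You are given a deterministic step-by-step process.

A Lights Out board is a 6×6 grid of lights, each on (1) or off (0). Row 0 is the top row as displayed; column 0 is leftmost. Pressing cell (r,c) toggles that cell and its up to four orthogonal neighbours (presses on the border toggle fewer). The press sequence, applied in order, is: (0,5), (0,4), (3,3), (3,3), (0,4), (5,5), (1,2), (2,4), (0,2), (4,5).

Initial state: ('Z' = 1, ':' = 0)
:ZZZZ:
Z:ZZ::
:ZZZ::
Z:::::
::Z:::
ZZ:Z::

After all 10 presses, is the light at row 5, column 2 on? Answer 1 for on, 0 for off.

step 0: :ZZZZ:
Z:ZZ::
:ZZZ::
Z:::::
::Z:::
ZZ:Z::
step 1: :ZZZ:Z
Z:ZZ:Z
:ZZZ::
Z:::::
::Z:::
ZZ:Z::
step 2: :ZZ:Z:
Z:ZZZZ
:ZZZ::
Z:::::
::Z:::
ZZ:Z::
step 3: :ZZ:Z:
Z:ZZZZ
:ZZ:::
Z:ZZZ:
::ZZ::
ZZ:Z::
step 4: :ZZ:Z:
Z:ZZZZ
:ZZZ::
Z:::::
::Z:::
ZZ:Z::
step 5: :ZZZ:Z
Z:ZZ:Z
:ZZZ::
Z:::::
::Z:::
ZZ:Z::
step 6: :ZZZ:Z
Z:ZZ:Z
:ZZZ::
Z:::::
::Z::Z
ZZ:ZZZ
step 7: :Z:Z:Z
ZZ:::Z
:Z:Z::
Z:::::
::Z::Z
ZZ:ZZZ
step 8: :Z:Z:Z
ZZ::ZZ
:Z::ZZ
Z:::Z:
::Z::Z
ZZ:ZZZ
step 9: ::Z::Z
ZZZ:ZZ
:Z::ZZ
Z:::Z:
::Z::Z
ZZ:ZZZ
step 10: ::Z::Z
ZZZ:ZZ
:Z::ZZ
Z:::ZZ
::Z:Z:
ZZ:ZZ:

0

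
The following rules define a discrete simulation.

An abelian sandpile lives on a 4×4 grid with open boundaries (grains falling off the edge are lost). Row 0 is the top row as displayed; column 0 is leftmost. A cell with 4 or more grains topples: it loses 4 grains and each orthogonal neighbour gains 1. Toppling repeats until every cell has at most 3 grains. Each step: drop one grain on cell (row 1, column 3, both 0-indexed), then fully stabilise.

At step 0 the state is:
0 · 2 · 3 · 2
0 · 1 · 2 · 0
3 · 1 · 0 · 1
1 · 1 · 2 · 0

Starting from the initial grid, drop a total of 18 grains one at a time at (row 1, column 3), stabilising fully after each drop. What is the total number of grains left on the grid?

26

t=0: 0 · 2 · 3 · 2
0 · 1 · 2 · 0
3 · 1 · 0 · 1
1 · 1 · 2 · 0
t=1: 0 · 2 · 3 · 2
0 · 1 · 2 · 1
3 · 1 · 0 · 1
1 · 1 · 2 · 0
t=2: 0 · 2 · 3 · 2
0 · 1 · 2 · 2
3 · 1 · 0 · 1
1 · 1 · 2 · 0
t=3: 0 · 2 · 3 · 2
0 · 1 · 2 · 3
3 · 1 · 0 · 1
1 · 1 · 2 · 0
t=4: 0 · 2 · 3 · 3
0 · 1 · 3 · 0
3 · 1 · 0 · 2
1 · 1 · 2 · 0
t=5: 0 · 2 · 3 · 3
0 · 1 · 3 · 1
3 · 1 · 0 · 2
1 · 1 · 2 · 0
t=6: 0 · 2 · 3 · 3
0 · 1 · 3 · 2
3 · 1 · 0 · 2
1 · 1 · 2 · 0
t=7: 0 · 2 · 3 · 3
0 · 1 · 3 · 3
3 · 1 · 0 · 2
1 · 1 · 2 · 0
t=8: 0 · 3 · 1 · 1
0 · 2 · 1 · 2
3 · 1 · 1 · 3
1 · 1 · 2 · 0
t=9: 0 · 3 · 1 · 1
0 · 2 · 1 · 3
3 · 1 · 1 · 3
1 · 1 · 2 · 0
t=10: 0 · 3 · 1 · 2
0 · 2 · 2 · 1
3 · 1 · 2 · 0
1 · 1 · 2 · 1
t=11: 0 · 3 · 1 · 2
0 · 2 · 2 · 2
3 · 1 · 2 · 0
1 · 1 · 2 · 1
t=12: 0 · 3 · 1 · 2
0 · 2 · 2 · 3
3 · 1 · 2 · 0
1 · 1 · 2 · 1
t=13: 0 · 3 · 1 · 3
0 · 2 · 3 · 0
3 · 1 · 2 · 1
1 · 1 · 2 · 1
t=14: 0 · 3 · 1 · 3
0 · 2 · 3 · 1
3 · 1 · 2 · 1
1 · 1 · 2 · 1
t=15: 0 · 3 · 1 · 3
0 · 2 · 3 · 2
3 · 1 · 2 · 1
1 · 1 · 2 · 1
t=16: 0 · 3 · 1 · 3
0 · 2 · 3 · 3
3 · 1 · 2 · 1
1 · 1 · 2 · 1
t=17: 0 · 3 · 3 · 0
0 · 3 · 0 · 2
3 · 1 · 3 · 2
1 · 1 · 2 · 1
t=18: 0 · 3 · 3 · 0
0 · 3 · 0 · 3
3 · 1 · 3 · 2
1 · 1 · 2 · 1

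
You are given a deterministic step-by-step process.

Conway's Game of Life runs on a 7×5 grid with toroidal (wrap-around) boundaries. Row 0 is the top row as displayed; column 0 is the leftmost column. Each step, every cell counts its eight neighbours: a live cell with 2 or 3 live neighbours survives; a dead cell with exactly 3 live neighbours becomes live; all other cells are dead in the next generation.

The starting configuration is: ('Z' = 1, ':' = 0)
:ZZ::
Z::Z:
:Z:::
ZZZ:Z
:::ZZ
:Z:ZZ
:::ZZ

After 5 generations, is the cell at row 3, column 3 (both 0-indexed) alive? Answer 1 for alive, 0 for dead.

gen 0: :ZZ::
Z::Z:
:Z:::
ZZZ:Z
:::ZZ
:Z:ZZ
:::ZZ
gen 1: ZZZ::
Z::::
:::Z:
:ZZ:Z
:::::
:::::
:Z::Z
gen 2: ::Z:Z
Z:Z:Z
ZZZZZ
::ZZ:
:::::
:::::
:ZZ::
gen 3: ::Z:Z
:::::
:::::
Z::::
:::::
:::::
:ZZZ:
gen 4: :ZZ::
:::::
:::::
:::::
:::::
::Z::
:ZZZ:
gen 5: :Z:Z:
:::::
:::::
:::::
:::::
:ZZZ:
:::Z:

0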